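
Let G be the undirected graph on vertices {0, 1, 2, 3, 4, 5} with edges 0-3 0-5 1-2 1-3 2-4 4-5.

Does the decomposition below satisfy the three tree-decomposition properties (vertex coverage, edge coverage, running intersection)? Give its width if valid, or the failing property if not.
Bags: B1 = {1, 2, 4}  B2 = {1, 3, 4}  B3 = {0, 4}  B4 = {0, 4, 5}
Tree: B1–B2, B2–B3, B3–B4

A tree decomposition must satisfy three properties: every vertex lies in some bag; for every edge, both endpoints lie together in some bag; and for every vertex, the bags containing it form a connected subtree. Here edge (3,0) lies in no bag, so the decomposition is invalid.

No — edge (3,0) lies in no bag.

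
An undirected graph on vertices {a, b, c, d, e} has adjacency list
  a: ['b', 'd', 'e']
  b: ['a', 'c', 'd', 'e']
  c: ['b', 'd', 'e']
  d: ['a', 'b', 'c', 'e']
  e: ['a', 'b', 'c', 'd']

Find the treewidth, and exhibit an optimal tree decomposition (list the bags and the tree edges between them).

Each bag holds 4 vertices, so the decomposition has width 3, which upper-bounds the treewidth. For the lower bound, the 4 vertices {b, c, d, e} are pairwise adjacent, and any tree decomposition puts a clique entirely inside one bag — forcing width ≥ 3. The upper and lower bounds meet at 3, so that is the treewidth.

Treewidth 3.
One such decomposition:
Bags: B1 = {b, c, d, e}  B2 = {a, b, d, e}
Tree: B1–B2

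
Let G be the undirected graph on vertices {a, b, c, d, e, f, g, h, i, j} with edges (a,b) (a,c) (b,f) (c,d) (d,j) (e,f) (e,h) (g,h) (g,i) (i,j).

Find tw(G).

A width-2 tree decomposition is:
Bags: B1 = {g, i, j}  B2 = {g, h, j}  B3 = {e, h, j}  B4 = {e, f, j}  B5 = {b, f, j}  B6 = {a, b, j}  B7 = {a, c, j}  B8 = {c, d, j}
Tree: B1–B2, B2–B3, B3–B4, B4–B5, B5–B6, B6–B7, B7–B8
The largest bag has 3 vertices, giving width 2; this decomposition certifies tw(G) ≤ 2. For the lower bound, G contains the cycle j–i–g–h–e–f–b–a–c–d–j, so G is not a forest; only forests have treewidth ≤ 1, hence tw(G) ≥ 2. The upper and lower bounds meet at 2, so that is the treewidth.

2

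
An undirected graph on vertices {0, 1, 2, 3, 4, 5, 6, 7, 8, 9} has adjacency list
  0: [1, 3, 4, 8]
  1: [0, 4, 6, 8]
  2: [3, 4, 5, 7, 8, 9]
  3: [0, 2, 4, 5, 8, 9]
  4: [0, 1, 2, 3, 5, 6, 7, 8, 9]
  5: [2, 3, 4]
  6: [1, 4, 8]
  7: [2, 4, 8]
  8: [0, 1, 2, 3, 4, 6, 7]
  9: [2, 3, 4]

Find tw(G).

3

A width-3 tree decomposition is:
Bags: B1 = {2, 3, 4, 8}  B2 = {2, 4, 7, 8}  B3 = {2, 3, 4, 5}  B4 = {0, 3, 4, 8}  B5 = {0, 1, 4, 8}  B6 = {1, 4, 6, 8}  B7 = {2, 3, 4, 9}
Tree: B1–B2, B1–B3, B1–B4, B4–B5, B5–B6, B3–B7
Every bag has size at most 4, so the width is 4 − 1 = 3 and tw(G) ≤ 3. Conversely, {0, 1, 4, 8} is a clique of size 4, and the vertices of any clique must share a bag in every tree decomposition; so some bag has ≥ 4 vertices and tw(G) ≥ 3. Hence tw(G) = 3 exactly.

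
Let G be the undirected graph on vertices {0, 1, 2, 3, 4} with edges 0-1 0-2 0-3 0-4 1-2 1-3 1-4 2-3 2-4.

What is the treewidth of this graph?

A width-3 tree decomposition is:
Bags: B1 = {0, 1, 2, 3}  B2 = {0, 1, 2, 4}
Tree: B1–B2
The largest bag has 4 vertices, giving width 3; this decomposition certifies tw(G) ≤ 3. Conversely, {0, 1, 2, 3} is a clique of size 4, and the vertices of any clique must share a bag in every tree decomposition; so some bag has ≥ 4 vertices and tw(G) ≥ 3. Combining the bounds, tw(G) = 3.

3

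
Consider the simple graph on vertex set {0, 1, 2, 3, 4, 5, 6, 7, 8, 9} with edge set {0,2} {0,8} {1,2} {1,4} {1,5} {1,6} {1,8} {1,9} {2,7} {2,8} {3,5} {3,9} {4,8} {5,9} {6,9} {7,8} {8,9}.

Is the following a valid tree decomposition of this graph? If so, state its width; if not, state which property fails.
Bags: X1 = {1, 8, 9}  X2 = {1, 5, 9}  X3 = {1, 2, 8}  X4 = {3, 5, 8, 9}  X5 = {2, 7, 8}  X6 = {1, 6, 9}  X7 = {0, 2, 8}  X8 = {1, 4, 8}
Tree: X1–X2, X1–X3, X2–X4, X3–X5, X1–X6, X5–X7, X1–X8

No — bags containing vertex 8 are not connected in the tree.

A tree decomposition must satisfy three properties: every vertex lies in some bag; for every edge, both endpoints lie together in some bag; and for every vertex, the bags containing it form a connected subtree. Here bags containing vertex 8 are not connected in the tree, so the decomposition is invalid.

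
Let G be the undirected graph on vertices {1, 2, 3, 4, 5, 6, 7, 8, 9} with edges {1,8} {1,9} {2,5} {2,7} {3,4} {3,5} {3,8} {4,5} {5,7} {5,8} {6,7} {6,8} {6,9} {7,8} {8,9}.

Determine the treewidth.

A width-2 tree decomposition is:
Bags: B1 = {6, 7, 8}  B2 = {5, 7, 8}  B3 = {6, 8, 9}  B4 = {3, 5, 8}  B5 = {3, 4, 5}  B6 = {1, 8, 9}  B7 = {2, 5, 7}
Tree: B1–B2, B1–B3, B2–B4, B4–B5, B3–B6, B2–B7
The largest bag has 3 vertices, giving width 2; this decomposition certifies tw(G) ≤ 2. Conversely, {1, 8, 9} is a clique of size 3, and the vertices of any clique must share a bag in every tree decomposition; so some bag has ≥ 3 vertices and tw(G) ≥ 2. The upper and lower bounds meet at 2, so that is the treewidth.

2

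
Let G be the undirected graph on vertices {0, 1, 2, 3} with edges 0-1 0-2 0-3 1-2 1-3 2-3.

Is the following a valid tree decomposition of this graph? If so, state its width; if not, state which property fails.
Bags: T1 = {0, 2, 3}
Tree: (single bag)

No — vertex 1 appears in no bag.

A tree decomposition must satisfy three properties: every vertex lies in some bag; for every edge, both endpoints lie together in some bag; and for every vertex, the bags containing it form a connected subtree. Here vertex 1 appears in no bag, so the decomposition is invalid.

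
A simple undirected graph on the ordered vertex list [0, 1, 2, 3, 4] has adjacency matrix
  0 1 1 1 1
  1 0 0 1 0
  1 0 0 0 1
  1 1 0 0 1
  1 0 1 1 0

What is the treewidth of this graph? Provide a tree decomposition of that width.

The largest bag has 3 vertices, giving width 2; this decomposition certifies tw(G) ≤ 2. On the other hand G contains the 3-clique {0, 2, 4}. A clique must lie in a single bag of any decomposition, so no decomposition can have width below 2. Combining the bounds, tw(G) = 2.

Treewidth 2.
One optimal decomposition is:
Bags: B1 = {0, 1, 3}  B2 = {0, 3, 4}  B3 = {0, 2, 4}
Tree: B1–B2, B2–B3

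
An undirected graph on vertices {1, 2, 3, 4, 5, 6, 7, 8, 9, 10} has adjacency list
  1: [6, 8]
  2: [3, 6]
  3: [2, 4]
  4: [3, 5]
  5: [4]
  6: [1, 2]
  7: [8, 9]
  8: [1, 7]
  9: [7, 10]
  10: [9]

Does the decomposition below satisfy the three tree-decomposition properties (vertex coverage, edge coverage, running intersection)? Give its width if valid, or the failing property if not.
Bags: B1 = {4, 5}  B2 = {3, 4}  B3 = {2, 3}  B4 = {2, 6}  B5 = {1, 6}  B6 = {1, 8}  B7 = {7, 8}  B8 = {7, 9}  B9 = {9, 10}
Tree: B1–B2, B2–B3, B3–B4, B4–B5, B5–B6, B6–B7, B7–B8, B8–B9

Yes; width 1.

Every vertex of G appears in some bag (union = {1, 2, 3, 4, 5, 6, 7, 8, 9, 10}); every edge is covered by a bag; and for each vertex v the set of bags containing v is connected in the bag tree. The decomposition is therefore valid. The largest bag has 2 vertices, so the width is 1.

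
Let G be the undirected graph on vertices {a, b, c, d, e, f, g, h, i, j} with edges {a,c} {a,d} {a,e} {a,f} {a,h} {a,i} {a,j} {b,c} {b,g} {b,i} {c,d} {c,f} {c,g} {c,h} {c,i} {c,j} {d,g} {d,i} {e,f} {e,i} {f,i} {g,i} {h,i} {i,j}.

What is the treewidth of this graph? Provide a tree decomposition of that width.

Each bag holds 4 vertices, so the decomposition has width 3, which upper-bounds the treewidth. For the lower bound, the 4 vertices {a, e, f, i} are pairwise adjacent, and any tree decomposition puts a clique entirely inside one bag — forcing width ≥ 3. Combining the bounds, tw(G) = 3.

Treewidth 3.
One optimal decomposition is:
Bags: B1 = {a, e, f, i}  B2 = {a, c, f, i}  B3 = {a, c, d, i}  B4 = {c, d, g, i}  B5 = {a, c, i, j}  B6 = {b, c, g, i}  B7 = {a, c, h, i}
Tree: B1–B2, B2–B3, B3–B4, B3–B5, B4–B6, B3–B7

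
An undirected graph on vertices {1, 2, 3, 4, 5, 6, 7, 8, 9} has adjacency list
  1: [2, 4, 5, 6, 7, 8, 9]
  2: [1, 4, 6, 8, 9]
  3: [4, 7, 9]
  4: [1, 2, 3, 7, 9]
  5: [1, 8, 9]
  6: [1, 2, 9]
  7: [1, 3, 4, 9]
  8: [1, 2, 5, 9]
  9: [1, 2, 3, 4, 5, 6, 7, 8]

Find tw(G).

3

A width-3 tree decomposition is:
Bags: B1 = {1, 2, 8, 9}  B2 = {1, 2, 4, 9}  B3 = {1, 4, 7, 9}  B4 = {3, 4, 7, 9}  B5 = {1, 2, 6, 9}  B6 = {1, 5, 8, 9}
Tree: B1–B2, B2–B3, B3–B4, B2–B5, B1–B6
The largest bag has 4 vertices, giving width 3; this decomposition certifies tw(G) ≤ 3. Conversely, {1, 2, 8, 9} is a clique of size 4, and the vertices of any clique must share a bag in every tree decomposition; so some bag has ≥ 4 vertices and tw(G) ≥ 3. Therefore the treewidth is 3.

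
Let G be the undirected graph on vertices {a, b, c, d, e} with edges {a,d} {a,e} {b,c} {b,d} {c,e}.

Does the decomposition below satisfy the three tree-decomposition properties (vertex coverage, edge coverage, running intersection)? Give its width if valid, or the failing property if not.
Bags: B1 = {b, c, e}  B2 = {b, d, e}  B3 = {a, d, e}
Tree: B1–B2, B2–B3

Every vertex of G appears in some bag (union = {a, b, c, d, e}); every edge is covered by a bag; and for each vertex v the set of bags containing v is connected in the bag tree. The decomposition is therefore valid. The largest bag has 3 vertices, so the width is 2.

Yes; width 2.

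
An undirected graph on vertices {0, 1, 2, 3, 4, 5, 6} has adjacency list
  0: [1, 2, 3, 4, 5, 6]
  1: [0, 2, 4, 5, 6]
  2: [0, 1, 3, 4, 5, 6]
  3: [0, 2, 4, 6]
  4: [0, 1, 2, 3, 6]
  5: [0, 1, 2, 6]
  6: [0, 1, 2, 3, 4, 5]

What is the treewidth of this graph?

A width-4 tree decomposition is:
Bags: B1 = {0, 1, 2, 5, 6}  B2 = {0, 1, 2, 4, 6}  B3 = {0, 2, 3, 4, 6}
Tree: B1–B2, B2–B3
Every bag has size at most 5, so the width is 5 − 1 = 4 and tw(G) ≤ 4. For the lower bound, the 5 vertices {0, 1, 2, 4, 6} are pairwise adjacent, and any tree decomposition puts a clique entirely inside one bag — forcing width ≥ 4. The upper and lower bounds meet at 4, so that is the treewidth.

4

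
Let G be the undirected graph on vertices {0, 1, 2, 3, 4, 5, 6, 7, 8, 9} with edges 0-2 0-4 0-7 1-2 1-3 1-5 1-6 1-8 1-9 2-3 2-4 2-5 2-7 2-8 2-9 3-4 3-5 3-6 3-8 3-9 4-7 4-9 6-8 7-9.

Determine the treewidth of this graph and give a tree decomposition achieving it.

The largest bag has 4 vertices, giving width 3; this decomposition certifies tw(G) ≤ 3. For the lower bound, the 4 vertices {0, 2, 4, 7} are pairwise adjacent, and any tree decomposition puts a clique entirely inside one bag — forcing width ≥ 3. Hence tw(G) = 3 exactly.

Treewidth 3.
Bags: B1 = {2, 3, 4, 9}  B2 = {1, 2, 3, 9}  B3 = {2, 4, 7, 9}  B4 = {1, 2, 3, 5}  B5 = {1, 2, 3, 8}  B6 = {1, 3, 6, 8}  B7 = {0, 2, 4, 7}
Tree: B1–B2, B1–B3, B2–B4, B4–B5, B5–B6, B3–B7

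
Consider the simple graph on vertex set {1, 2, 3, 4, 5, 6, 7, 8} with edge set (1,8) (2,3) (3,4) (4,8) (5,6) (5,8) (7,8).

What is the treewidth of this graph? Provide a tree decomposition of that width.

The largest bag has 2 vertices, giving width 1; this decomposition certifies tw(G) ≤ 1. Since G has at least one edge (e.g. 3–4), it is not an edgeless graph, so tw(G) ≥ 1. Combining the bounds, tw(G) = 1.

Treewidth 1.
Bags: B1 = {3, 4}  B2 = {4, 8}  B3 = {5, 8}  B4 = {2, 3}  B5 = {1, 8}  B6 = {5, 6}  B7 = {7, 8}
Tree: B1–B2, B2–B3, B1–B4, B3–B5, B3–B6, B5–B7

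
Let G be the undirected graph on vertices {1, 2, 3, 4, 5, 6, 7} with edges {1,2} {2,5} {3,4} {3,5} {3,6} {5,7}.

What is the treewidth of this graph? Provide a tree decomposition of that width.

The largest bag has 2 vertices, giving width 1; this decomposition certifies tw(G) ≤ 1. Any graph with an edge has treewidth ≥ 1, and G has the edge 3–6. Therefore the treewidth is 1.

Treewidth 1.
One optimal decomposition is:
Bags: B1 = {3, 6}  B2 = {3, 5}  B3 = {5, 7}  B4 = {2, 5}  B5 = {1, 2}  B6 = {3, 4}
Tree: B1–B2, B2–B3, B3–B4, B4–B5, B1–B6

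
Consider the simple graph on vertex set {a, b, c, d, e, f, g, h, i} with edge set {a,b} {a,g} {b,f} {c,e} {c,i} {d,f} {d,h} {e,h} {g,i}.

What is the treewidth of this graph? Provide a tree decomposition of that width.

Each bag holds 3 vertices, so the decomposition has width 2, which upper-bounds the treewidth. Since d–h–e–c–i–g–a–b–f–d is a cycle in G, G is not acyclic. Forests are exactly the graphs of treewidth ≤ 1, so tw(G) ≥ 2. Therefore the treewidth is 2.

Treewidth 2.
Bags: B1 = {d, e, h}  B2 = {c, d, e}  B3 = {c, d, i}  B4 = {d, g, i}  B5 = {a, d, g}  B6 = {a, b, d}  B7 = {b, d, f}
Tree: B1–B2, B2–B3, B3–B4, B4–B5, B5–B6, B6–B7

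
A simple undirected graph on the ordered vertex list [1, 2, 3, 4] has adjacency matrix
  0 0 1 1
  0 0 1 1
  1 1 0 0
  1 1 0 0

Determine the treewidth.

2

A width-2 tree decomposition is:
Bags: B1 = {1, 3, 4}  B2 = {2, 3, 4}
Tree: B1–B2
Every bag has size at most 3, so the width is 3 − 1 = 2 and tw(G) ≤ 2. Since 3–1–4–2–3 is a cycle in G, G is not acyclic. Forests are exactly the graphs of treewidth ≤ 1, so tw(G) ≥ 2. Hence tw(G) = 2 exactly.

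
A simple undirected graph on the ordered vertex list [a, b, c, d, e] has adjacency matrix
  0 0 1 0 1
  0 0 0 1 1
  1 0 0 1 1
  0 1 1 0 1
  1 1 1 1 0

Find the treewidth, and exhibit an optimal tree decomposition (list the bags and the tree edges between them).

Treewidth 2.
Bags: B1 = {c, d, e}  B2 = {a, c, e}  B3 = {b, d, e}
Tree: B1–B2, B1–B3

Each bag holds 3 vertices, so the decomposition has width 2, which upper-bounds the treewidth. For the lower bound, the 3 vertices {c, d, e} are pairwise adjacent, and any tree decomposition puts a clique entirely inside one bag — forcing width ≥ 2. The upper and lower bounds meet at 2, so that is the treewidth.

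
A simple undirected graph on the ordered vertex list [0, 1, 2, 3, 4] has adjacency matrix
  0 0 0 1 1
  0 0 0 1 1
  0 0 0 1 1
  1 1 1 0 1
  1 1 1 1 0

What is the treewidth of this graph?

A width-2 tree decomposition is:
Bags: B1 = {2, 3, 4}  B2 = {0, 3, 4}  B3 = {1, 3, 4}
Tree: B1–B2, B1–B3
Every bag has size at most 3, so the width is 3 − 1 = 2 and tw(G) ≤ 2. Conversely, {0, 3, 4} is a clique of size 3, and the vertices of any clique must share a bag in every tree decomposition; so some bag has ≥ 3 vertices and tw(G) ≥ 2. Combining the bounds, tw(G) = 2.

2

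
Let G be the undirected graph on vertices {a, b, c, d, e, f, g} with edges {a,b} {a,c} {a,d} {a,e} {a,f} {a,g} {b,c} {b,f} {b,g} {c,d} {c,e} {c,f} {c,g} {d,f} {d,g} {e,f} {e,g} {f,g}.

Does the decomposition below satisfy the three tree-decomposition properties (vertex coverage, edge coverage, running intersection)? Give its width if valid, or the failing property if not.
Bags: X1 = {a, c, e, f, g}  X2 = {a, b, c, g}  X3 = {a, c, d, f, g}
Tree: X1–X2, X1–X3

No — edge (f,b) lies in no bag.

A tree decomposition must satisfy three properties: every vertex lies in some bag; for every edge, both endpoints lie together in some bag; and for every vertex, the bags containing it form a connected subtree. Here edge (f,b) lies in no bag, so the decomposition is invalid.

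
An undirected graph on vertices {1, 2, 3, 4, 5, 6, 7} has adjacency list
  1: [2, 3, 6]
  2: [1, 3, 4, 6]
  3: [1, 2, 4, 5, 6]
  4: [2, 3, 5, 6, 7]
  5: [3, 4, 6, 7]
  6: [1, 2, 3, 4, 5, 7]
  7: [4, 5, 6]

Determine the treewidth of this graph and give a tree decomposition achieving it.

Treewidth 3.
One optimal decomposition is:
Bags: B1 = {3, 4, 5, 6}  B2 = {2, 3, 4, 6}  B3 = {1, 2, 3, 6}  B4 = {4, 5, 6, 7}
Tree: B1–B2, B2–B3, B1–B4

Every bag has size at most 4, so the width is 4 − 1 = 3 and tw(G) ≤ 3. For the lower bound, the 4 vertices {1, 2, 3, 6} are pairwise adjacent, and any tree decomposition puts a clique entirely inside one bag — forcing width ≥ 3. Therefore the treewidth is 3.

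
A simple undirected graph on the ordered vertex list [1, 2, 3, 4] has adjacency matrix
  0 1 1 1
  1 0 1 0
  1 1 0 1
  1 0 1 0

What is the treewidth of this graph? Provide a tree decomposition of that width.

The largest bag has 3 vertices, giving width 2; this decomposition certifies tw(G) ≤ 2. For the lower bound, the 3 vertices {1, 2, 3} are pairwise adjacent, and any tree decomposition puts a clique entirely inside one bag — forcing width ≥ 2. The upper and lower bounds meet at 2, so that is the treewidth.

Treewidth 2.
One optimal decomposition is:
Bags: B1 = {1, 3, 4}  B2 = {1, 2, 3}
Tree: B1–B2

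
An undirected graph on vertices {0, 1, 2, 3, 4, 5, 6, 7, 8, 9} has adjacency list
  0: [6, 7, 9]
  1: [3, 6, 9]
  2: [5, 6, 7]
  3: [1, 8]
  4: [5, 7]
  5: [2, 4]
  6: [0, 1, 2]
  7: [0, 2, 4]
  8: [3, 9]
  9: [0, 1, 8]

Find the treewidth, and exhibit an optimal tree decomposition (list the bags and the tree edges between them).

Each bag holds 3 vertices, so the decomposition has width 2, which upper-bounds the treewidth. For the lower bound, G contains the cycle 4–5–2–7–4, so G is not a forest; only forests have treewidth ≤ 1, hence tw(G) ≥ 2. The upper and lower bounds meet at 2, so that is the treewidth.

Treewidth 2.
Bags: B1 = {4, 5, 7}  B2 = {2, 5, 7}  B3 = {0, 2, 7}  B4 = {0, 2, 6}  B5 = {0, 6, 9}  B6 = {1, 6, 9}  B7 = {1, 8, 9}  B8 = {1, 3, 8}
Tree: B1–B2, B2–B3, B3–B4, B4–B5, B5–B6, B6–B7, B7–B8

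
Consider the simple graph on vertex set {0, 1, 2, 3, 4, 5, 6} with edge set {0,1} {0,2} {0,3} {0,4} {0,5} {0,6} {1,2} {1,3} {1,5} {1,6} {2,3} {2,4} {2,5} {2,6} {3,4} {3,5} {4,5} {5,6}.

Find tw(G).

A width-4 tree decomposition is:
Bags: B1 = {0, 1, 2, 3, 5}  B2 = {0, 1, 2, 5, 6}  B3 = {0, 2, 3, 4, 5}
Tree: B1–B2, B1–B3
Each bag holds 5 vertices, so the decomposition has width 4, which upper-bounds the treewidth. Conversely, {0, 1, 2, 3, 5} is a clique of size 5, and the vertices of any clique must share a bag in every tree decomposition; so some bag has ≥ 5 vertices and tw(G) ≥ 4. Hence tw(G) = 4 exactly.

4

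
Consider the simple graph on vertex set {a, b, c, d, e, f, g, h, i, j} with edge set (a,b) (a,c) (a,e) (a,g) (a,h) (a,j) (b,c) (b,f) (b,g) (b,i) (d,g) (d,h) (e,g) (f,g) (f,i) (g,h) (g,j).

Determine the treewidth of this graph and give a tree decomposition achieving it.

Treewidth 2.
Bags: B1 = {a, b, c}  B2 = {a, b, g}  B3 = {b, f, g}  B4 = {a, g, h}  B5 = {d, g, h}  B6 = {a, g, j}  B7 = {b, f, i}  B8 = {a, e, g}
Tree: B1–B2, B2–B3, B2–B4, B4–B5, B2–B6, B3–B7, B6–B8

The largest bag has 3 vertices, giving width 2; this decomposition certifies tw(G) ≤ 2. For the lower bound, the 3 vertices {d, g, h} are pairwise adjacent, and any tree decomposition puts a clique entirely inside one bag — forcing width ≥ 2. Combining the bounds, tw(G) = 2.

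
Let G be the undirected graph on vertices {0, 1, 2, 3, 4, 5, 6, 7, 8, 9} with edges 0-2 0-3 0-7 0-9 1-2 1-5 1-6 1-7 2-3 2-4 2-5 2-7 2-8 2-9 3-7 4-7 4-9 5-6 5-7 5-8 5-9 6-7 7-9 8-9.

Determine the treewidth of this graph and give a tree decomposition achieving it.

Every bag has size at most 4, so the width is 4 − 1 = 3 and tw(G) ≤ 3. On the other hand G contains the 4-clique {2, 5, 8, 9}. A clique must lie in a single bag of any decomposition, so no decomposition can have width below 3. Therefore the treewidth is 3.

Treewidth 3.
One such decomposition:
Bags: B1 = {0, 2, 7, 9}  B2 = {2, 4, 7, 9}  B3 = {2, 5, 7, 9}  B4 = {0, 2, 3, 7}  B5 = {1, 2, 5, 7}  B6 = {2, 5, 8, 9}  B7 = {1, 5, 6, 7}
Tree: B1–B2, B1–B3, B1–B4, B3–B5, B3–B6, B5–B7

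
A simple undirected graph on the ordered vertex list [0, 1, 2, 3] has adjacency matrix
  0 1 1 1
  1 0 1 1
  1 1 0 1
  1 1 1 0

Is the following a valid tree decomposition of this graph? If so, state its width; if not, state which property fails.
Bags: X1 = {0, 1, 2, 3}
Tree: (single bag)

Yes; width 3.

Checking the three conditions: (i) the bags cover all of {0, 1, 2, 3}; (ii) for each edge, some bag contains both endpoints; (iii) the bags containing any fixed vertex form a subtree. All hold, so the decomposition is valid with width 4 − 1 = 3.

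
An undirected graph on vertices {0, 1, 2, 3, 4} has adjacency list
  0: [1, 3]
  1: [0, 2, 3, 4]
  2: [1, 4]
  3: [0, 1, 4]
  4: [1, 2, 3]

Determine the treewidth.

A width-2 tree decomposition is:
Bags: B1 = {1, 3, 4}  B2 = {0, 1, 3}  B3 = {1, 2, 4}
Tree: B1–B2, B1–B3
Every bag has size at most 3, so the width is 3 − 1 = 2 and tw(G) ≤ 2. On the other hand G contains the 3-clique {1, 2, 4}. A clique must lie in a single bag of any decomposition, so no decomposition can have width below 2. The upper and lower bounds meet at 2, so that is the treewidth.

2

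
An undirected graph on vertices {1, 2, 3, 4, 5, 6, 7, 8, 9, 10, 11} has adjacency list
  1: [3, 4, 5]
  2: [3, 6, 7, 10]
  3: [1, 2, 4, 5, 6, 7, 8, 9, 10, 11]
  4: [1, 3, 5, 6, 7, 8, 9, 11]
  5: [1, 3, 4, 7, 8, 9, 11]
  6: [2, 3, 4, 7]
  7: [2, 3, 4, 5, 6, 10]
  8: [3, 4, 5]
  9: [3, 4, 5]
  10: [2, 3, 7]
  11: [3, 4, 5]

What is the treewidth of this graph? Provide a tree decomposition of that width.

Treewidth 3.
Bags: B1 = {3, 4, 5, 11}  B2 = {3, 4, 5, 7}  B3 = {1, 3, 4, 5}  B4 = {3, 4, 5, 9}  B5 = {3, 4, 6, 7}  B6 = {3, 4, 5, 8}  B7 = {2, 3, 6, 7}  B8 = {2, 3, 7, 10}
Tree: B1–B2, B2–B3, B3–B4, B2–B5, B4–B6, B5–B7, B7–B8

The largest bag has 4 vertices, giving width 3; this decomposition certifies tw(G) ≤ 3. On the other hand G contains the 4-clique {2, 3, 7, 10}. A clique must lie in a single bag of any decomposition, so no decomposition can have width below 3. Combining the bounds, tw(G) = 3.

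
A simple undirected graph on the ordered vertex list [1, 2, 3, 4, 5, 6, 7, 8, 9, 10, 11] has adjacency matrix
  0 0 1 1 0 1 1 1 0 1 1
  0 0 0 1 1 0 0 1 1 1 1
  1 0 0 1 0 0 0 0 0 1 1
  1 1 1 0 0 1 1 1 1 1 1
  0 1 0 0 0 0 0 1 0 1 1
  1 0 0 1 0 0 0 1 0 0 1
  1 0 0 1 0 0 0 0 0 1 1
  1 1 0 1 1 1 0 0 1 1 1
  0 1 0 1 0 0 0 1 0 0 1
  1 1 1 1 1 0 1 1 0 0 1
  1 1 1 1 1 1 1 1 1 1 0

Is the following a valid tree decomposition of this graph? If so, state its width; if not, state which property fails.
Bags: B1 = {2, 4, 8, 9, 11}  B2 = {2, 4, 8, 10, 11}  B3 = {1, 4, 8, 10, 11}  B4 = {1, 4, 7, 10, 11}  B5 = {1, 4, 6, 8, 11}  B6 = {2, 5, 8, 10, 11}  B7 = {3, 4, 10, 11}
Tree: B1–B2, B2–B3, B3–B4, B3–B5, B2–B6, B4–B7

A tree decomposition must satisfy three properties: every vertex lies in some bag; for every edge, both endpoints lie together in some bag; and for every vertex, the bags containing it form a connected subtree. Here edge (1,3) lies in no bag, so the decomposition is invalid.

No — edge (1,3) lies in no bag.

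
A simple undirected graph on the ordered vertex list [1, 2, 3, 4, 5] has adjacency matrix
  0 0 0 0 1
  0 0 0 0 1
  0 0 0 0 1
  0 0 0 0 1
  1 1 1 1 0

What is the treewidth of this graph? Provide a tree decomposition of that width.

Treewidth 1.
One such decomposition:
Bags: B1 = {1, 5}  B2 = {3, 5}  B3 = {4, 5}  B4 = {2, 5}
Tree: B1–B2, B1–B3, B3–B4

Every bag has size at most 2, so the width is 2 − 1 = 1 and tw(G) ≤ 1. G has an edge, so its treewidth is at least 1. Combining the bounds, tw(G) = 1.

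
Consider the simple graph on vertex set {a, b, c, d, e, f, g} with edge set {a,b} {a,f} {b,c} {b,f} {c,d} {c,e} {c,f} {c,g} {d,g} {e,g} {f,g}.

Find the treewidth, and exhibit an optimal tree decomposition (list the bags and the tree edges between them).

Treewidth 2.
One such decomposition:
Bags: B1 = {c, f, g}  B2 = {c, d, g}  B3 = {b, c, f}  B4 = {c, e, g}  B5 = {a, b, f}
Tree: B1–B2, B1–B3, B2–B4, B3–B5

The largest bag has 3 vertices, giving width 2; this decomposition certifies tw(G) ≤ 2. On the other hand G contains the 3-clique {c, d, g}. A clique must lie in a single bag of any decomposition, so no decomposition can have width below 2. The upper and lower bounds meet at 2, so that is the treewidth.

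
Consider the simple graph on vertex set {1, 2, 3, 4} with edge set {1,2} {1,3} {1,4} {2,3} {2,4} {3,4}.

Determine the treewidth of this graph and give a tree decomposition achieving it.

With just one bag of size 4, the width is 4 − 1 = 3, so tw(G) ≤ 3. On the other hand G contains the 4-clique {1, 2, 3, 4}. A clique must lie in a single bag of any decomposition, so no decomposition can have width below 3. Combining the bounds, tw(G) = 3.

Treewidth 3.
One optimal decomposition is:
Bags: B1 = {1, 2, 3, 4}
Tree: (single bag)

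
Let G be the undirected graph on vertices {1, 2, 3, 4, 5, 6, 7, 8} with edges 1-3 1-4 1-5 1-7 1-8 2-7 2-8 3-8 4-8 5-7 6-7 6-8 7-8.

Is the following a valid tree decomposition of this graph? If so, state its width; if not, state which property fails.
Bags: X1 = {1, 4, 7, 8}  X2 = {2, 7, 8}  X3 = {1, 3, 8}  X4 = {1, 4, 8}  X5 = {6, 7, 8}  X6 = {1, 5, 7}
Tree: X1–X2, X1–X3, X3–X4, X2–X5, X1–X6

A tree decomposition must satisfy three properties: every vertex lies in some bag; for every edge, both endpoints lie together in some bag; and for every vertex, the bags containing it form a connected subtree. Here bags containing vertex 4 are not connected in the tree, so the decomposition is invalid.

No — bags containing vertex 4 are not connected in the tree.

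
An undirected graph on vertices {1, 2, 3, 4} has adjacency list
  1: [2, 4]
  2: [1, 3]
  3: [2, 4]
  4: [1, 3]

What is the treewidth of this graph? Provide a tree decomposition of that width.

The largest bag has 3 vertices, giving width 2; this decomposition certifies tw(G) ≤ 2. Since 3–4–1–2–3 is a cycle in G, G is not acyclic. Forests are exactly the graphs of treewidth ≤ 1, so tw(G) ≥ 2. Hence tw(G) = 2 exactly.

Treewidth 2.
One optimal decomposition is:
Bags: B1 = {1, 3, 4}  B2 = {1, 2, 3}
Tree: B1–B2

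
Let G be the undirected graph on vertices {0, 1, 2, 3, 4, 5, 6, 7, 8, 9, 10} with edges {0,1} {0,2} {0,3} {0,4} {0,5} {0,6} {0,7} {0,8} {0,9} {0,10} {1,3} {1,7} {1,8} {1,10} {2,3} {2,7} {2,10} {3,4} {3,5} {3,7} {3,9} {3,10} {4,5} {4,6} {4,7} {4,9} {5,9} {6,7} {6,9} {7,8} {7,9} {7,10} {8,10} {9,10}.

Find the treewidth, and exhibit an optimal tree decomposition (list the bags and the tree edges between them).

The largest bag has 5 vertices, giving width 4; this decomposition certifies tw(G) ≤ 4. Conversely, {0, 3, 4, 5, 9} is a clique of size 5, and the vertices of any clique must share a bag in every tree decomposition; so some bag has ≥ 5 vertices and tw(G) ≥ 4. The upper and lower bounds meet at 4, so that is the treewidth.

Treewidth 4.
One such decomposition:
Bags: B1 = {0, 3, 7, 9, 10}  B2 = {0, 1, 3, 7, 10}  B3 = {0, 3, 4, 7, 9}  B4 = {0, 1, 7, 8, 10}  B5 = {0, 2, 3, 7, 10}  B6 = {0, 3, 4, 5, 9}  B7 = {0, 4, 6, 7, 9}
Tree: B1–B2, B1–B3, B2–B4, B2–B5, B3–B6, B3–B7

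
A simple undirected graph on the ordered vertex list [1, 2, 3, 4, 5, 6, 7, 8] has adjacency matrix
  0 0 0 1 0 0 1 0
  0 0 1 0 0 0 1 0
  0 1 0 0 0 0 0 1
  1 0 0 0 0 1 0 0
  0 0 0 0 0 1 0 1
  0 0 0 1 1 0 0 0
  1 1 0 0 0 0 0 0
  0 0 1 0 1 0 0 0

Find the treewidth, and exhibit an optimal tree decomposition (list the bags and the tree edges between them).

The largest bag has 3 vertices, giving width 2; this decomposition certifies tw(G) ≤ 2. Since 1–4–6–5–8–3–2–7–1 is a cycle in G, G is not acyclic. Forests are exactly the graphs of treewidth ≤ 1, so tw(G) ≥ 2. Combining the bounds, tw(G) = 2.

Treewidth 2.
One optimal decomposition is:
Bags: B1 = {1, 4, 6}  B2 = {1, 5, 6}  B3 = {1, 5, 8}  B4 = {1, 3, 8}  B5 = {1, 2, 3}  B6 = {1, 2, 7}
Tree: B1–B2, B2–B3, B3–B4, B4–B5, B5–B6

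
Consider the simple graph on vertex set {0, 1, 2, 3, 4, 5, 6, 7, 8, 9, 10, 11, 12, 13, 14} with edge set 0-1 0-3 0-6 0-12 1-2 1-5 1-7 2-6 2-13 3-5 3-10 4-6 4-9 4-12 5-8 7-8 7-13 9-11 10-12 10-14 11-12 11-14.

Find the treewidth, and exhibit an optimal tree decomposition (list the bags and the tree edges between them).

Treewidth 3.
One optimal decomposition is:
Bags: B1 = {5, 7, 8, 13}  B2 = {1, 5, 7, 13}  B3 = {1, 2, 5, 13}  B4 = {1, 2, 3, 5}  B5 = {0, 1, 2, 3}  B6 = {0, 2, 3, 6}  B7 = {0, 3, 6, 10}  B8 = {0, 6, 10, 12}  B9 = {4, 6, 10, 12}  B10 = {4, 10, 12, 14}  B11 = {4, 11, 12, 14}  B12 = {4, 9, 11, 14}
Tree: B1–B2, B2–B3, B3–B4, B4–B5, B5–B6, B6–B7, B7–B8, B8–B9, B9–B10, B10–B11, B11–B12

Every bag has size at most 4, so the width is 4 − 1 = 3 and tw(G) ≤ 3. For the lower bound: the 4 vertex sets {7,8,13}, {5}, {1}, {0,2,3,6} are disjoint, each induces a connected subgraph, and every pair is joined by at least one edge of G. Contracting each set to a single vertex therefore yields K_{4} as a minor, and since treewidth is minor-monotone, tw(G) ≥ tw(K_{4}) = 3. Combining the bounds, tw(G) = 3.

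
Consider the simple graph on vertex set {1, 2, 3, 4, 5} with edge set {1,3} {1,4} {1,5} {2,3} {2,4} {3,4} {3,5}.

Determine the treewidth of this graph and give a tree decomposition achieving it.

The largest bag has 3 vertices, giving width 2; this decomposition certifies tw(G) ≤ 2. Conversely, {1, 3, 4} is a clique of size 3, and the vertices of any clique must share a bag in every tree decomposition; so some bag has ≥ 3 vertices and tw(G) ≥ 2. Combining the bounds, tw(G) = 2.

Treewidth 2.
One optimal decomposition is:
Bags: B1 = {1, 3, 5}  B2 = {1, 3, 4}  B3 = {2, 3, 4}
Tree: B1–B2, B2–B3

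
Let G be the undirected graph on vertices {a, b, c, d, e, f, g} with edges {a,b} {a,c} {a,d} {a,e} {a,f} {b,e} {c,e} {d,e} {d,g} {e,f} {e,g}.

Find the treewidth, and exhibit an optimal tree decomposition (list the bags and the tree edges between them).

Every bag has size at most 3, so the width is 3 − 1 = 2 and tw(G) ≤ 2. For the lower bound, the 3 vertices {d, e, g} are pairwise adjacent, and any tree decomposition puts a clique entirely inside one bag — forcing width ≥ 2. Hence tw(G) = 2 exactly.

Treewidth 2.
One such decomposition:
Bags: B1 = {a, c, e}  B2 = {a, b, e}  B3 = {a, d, e}  B4 = {d, e, g}  B5 = {a, e, f}
Tree: B1–B2, B2–B3, B3–B4, B3–B5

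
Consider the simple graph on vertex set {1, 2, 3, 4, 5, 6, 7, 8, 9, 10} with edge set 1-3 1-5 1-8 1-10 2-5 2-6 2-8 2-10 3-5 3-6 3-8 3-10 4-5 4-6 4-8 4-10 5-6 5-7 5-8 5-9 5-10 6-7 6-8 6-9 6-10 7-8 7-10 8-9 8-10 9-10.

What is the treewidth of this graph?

4

A width-4 tree decomposition is:
Bags: B1 = {3, 5, 6, 8, 10}  B2 = {5, 6, 8, 9, 10}  B3 = {5, 6, 7, 8, 10}  B4 = {1, 3, 5, 8, 10}  B5 = {4, 5, 6, 8, 10}  B6 = {2, 5, 6, 8, 10}
Tree: B1–B2, B1–B3, B1–B4, B1–B5, B3–B6
Each bag holds 5 vertices, so the decomposition has width 4, which upper-bounds the treewidth. Conversely, {1, 3, 5, 8, 10} is a clique of size 5, and the vertices of any clique must share a bag in every tree decomposition; so some bag has ≥ 5 vertices and tw(G) ≥ 4. The upper and lower bounds meet at 4, so that is the treewidth.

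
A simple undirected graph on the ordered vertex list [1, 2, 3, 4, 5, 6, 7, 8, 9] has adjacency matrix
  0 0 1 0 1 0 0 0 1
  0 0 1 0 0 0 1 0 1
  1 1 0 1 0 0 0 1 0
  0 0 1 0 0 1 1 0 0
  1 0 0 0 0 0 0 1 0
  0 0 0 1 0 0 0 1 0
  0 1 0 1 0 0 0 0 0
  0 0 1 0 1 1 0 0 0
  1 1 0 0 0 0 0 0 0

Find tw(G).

A width-3 tree decomposition is:
Bags: B1 = {1, 2, 7, 9}  B2 = {1, 2, 3, 7}  B3 = {1, 3, 4, 7}  B4 = {1, 3, 4, 5}  B5 = {3, 4, 5, 8}  B6 = {4, 5, 6, 8}
Tree: B1–B2, B2–B3, B3–B4, B4–B5, B5–B6
Every bag has size at most 4, so the width is 4 − 1 = 3 and tw(G) ≤ 3. For the lower bound: the 4 vertex sets {2,7,9}, {1}, {3}, {4,5,6,8} are disjoint, each induces a connected subgraph, and every pair is joined by at least one edge of G. Contracting each set to a single vertex therefore yields K_{4} as a minor, and since treewidth is minor-monotone, tw(G) ≥ tw(K_{4}) = 3. Hence tw(G) = 3 exactly.

3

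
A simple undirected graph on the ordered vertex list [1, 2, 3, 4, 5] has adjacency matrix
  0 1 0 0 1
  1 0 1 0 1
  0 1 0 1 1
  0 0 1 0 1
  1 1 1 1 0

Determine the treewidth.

2

A width-2 tree decomposition is:
Bags: B1 = {2, 3, 5}  B2 = {3, 4, 5}  B3 = {1, 2, 5}
Tree: B1–B2, B1–B3
Each bag holds 3 vertices, so the decomposition has width 2, which upper-bounds the treewidth. On the other hand G contains the 3-clique {1, 2, 5}. A clique must lie in a single bag of any decomposition, so no decomposition can have width below 2. Hence tw(G) = 2 exactly.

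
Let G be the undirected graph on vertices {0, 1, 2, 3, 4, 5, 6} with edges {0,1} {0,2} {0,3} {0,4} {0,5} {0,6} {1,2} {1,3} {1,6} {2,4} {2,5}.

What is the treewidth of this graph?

2

A width-2 tree decomposition is:
Bags: B1 = {0, 2, 5}  B2 = {0, 2, 4}  B3 = {0, 1, 2}  B4 = {0, 1, 6}  B5 = {0, 1, 3}
Tree: B1–B2, B2–B3, B3–B4, B3–B5
Every bag has size at most 3, so the width is 3 − 1 = 2 and tw(G) ≤ 2. For the lower bound, the 3 vertices {0, 1, 2} are pairwise adjacent, and any tree decomposition puts a clique entirely inside one bag — forcing width ≥ 2. The upper and lower bounds meet at 2, so that is the treewidth.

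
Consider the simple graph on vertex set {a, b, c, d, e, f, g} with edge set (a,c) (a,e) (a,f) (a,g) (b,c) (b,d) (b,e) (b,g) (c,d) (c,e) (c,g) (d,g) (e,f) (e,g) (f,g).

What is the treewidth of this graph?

3

A width-3 tree decomposition is:
Bags: B1 = {b, c, e, g}  B2 = {a, c, e, g}  B3 = {b, c, d, g}  B4 = {a, e, f, g}
Tree: B1–B2, B1–B3, B2–B4
Each bag holds 4 vertices, so the decomposition has width 3, which upper-bounds the treewidth. For the lower bound, the 4 vertices {b, c, d, g} are pairwise adjacent, and any tree decomposition puts a clique entirely inside one bag — forcing width ≥ 3. The upper and lower bounds meet at 3, so that is the treewidth.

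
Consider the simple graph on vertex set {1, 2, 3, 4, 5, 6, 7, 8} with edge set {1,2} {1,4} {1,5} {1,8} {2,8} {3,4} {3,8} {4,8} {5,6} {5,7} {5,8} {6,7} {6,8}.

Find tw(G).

A width-2 tree decomposition is:
Bags: B1 = {1, 2, 8}  B2 = {1, 5, 8}  B3 = {5, 6, 8}  B4 = {1, 4, 8}  B5 = {5, 6, 7}  B6 = {3, 4, 8}
Tree: B1–B2, B2–B3, B1–B4, B3–B5, B4–B6
Each bag holds 3 vertices, so the decomposition has width 2, which upper-bounds the treewidth. On the other hand G contains the 3-clique {1, 2, 8}. A clique must lie in a single bag of any decomposition, so no decomposition can have width below 2. Therefore the treewidth is 2.

2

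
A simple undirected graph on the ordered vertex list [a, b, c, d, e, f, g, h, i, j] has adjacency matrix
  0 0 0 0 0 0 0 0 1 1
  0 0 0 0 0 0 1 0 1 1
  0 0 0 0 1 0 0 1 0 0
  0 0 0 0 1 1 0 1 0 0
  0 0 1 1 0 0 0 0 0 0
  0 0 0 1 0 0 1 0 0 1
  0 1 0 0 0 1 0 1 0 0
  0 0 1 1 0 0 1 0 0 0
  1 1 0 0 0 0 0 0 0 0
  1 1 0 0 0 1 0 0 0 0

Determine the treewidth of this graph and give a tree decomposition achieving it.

Treewidth 2.
Bags: B1 = {a, b, i}  B2 = {a, b, j}  B3 = {b, g, j}  B4 = {f, g, j}  B5 = {f, g, h}  B6 = {d, f, h}  B7 = {c, d, h}  B8 = {c, d, e}
Tree: B1–B2, B2–B3, B3–B4, B4–B5, B5–B6, B6–B7, B7–B8

The largest bag has 3 vertices, giving width 2; this decomposition certifies tw(G) ≤ 2. Since i–a–j–b–i is a cycle in G, G is not acyclic. Forests are exactly the graphs of treewidth ≤ 1, so tw(G) ≥ 2. The upper and lower bounds meet at 2, so that is the treewidth.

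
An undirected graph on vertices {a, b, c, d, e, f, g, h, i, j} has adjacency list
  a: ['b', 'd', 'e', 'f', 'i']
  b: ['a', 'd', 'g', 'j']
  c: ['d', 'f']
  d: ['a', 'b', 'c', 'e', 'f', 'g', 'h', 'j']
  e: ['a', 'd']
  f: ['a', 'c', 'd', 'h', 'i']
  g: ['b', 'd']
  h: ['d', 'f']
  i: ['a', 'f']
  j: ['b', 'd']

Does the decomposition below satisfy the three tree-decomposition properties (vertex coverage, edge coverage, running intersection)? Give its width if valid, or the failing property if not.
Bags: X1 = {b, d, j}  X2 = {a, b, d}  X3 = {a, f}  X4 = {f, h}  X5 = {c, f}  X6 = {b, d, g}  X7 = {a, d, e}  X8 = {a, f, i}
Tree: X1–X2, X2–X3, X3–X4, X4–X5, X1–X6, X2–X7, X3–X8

A tree decomposition must satisfy three properties: every vertex lies in some bag; for every edge, both endpoints lie together in some bag; and for every vertex, the bags containing it form a connected subtree. Here edge (d,f) lies in no bag, so the decomposition is invalid.

No — edge (d,f) lies in no bag.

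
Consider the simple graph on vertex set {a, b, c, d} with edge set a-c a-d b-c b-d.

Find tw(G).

2

A width-2 tree decomposition is:
Bags: B1 = {b, c, d}  B2 = {a, c, d}
Tree: B1–B2
Every bag has size at most 3, so the width is 3 − 1 = 2 and tw(G) ≤ 2. For the lower bound, G contains the cycle d–b–c–a–d, so G is not a forest; only forests have treewidth ≤ 1, hence tw(G) ≥ 2. Hence tw(G) = 2 exactly.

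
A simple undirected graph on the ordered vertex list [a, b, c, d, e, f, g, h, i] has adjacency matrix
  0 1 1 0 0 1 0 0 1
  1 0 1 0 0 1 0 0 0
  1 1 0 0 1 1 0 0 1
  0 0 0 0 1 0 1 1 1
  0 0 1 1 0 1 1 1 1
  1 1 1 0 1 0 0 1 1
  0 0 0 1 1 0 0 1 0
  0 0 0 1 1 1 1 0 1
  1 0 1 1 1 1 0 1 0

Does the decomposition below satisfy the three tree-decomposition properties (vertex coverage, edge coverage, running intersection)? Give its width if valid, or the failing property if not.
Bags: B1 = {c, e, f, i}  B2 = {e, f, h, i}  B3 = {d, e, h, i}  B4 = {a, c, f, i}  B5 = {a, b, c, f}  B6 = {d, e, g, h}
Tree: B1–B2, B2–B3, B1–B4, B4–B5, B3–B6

Yes; width 3.

Vertex coverage: the bags together contain {a, b, c, d, e, f, g, h, i}, the full vertex set. Edge coverage: each edge of G has both endpoints in at least one bag. Running intersection: for every vertex, the bags containing it form a connected subtree. All three properties hold, so this is a valid tree decomposition of width max|bag| − 1 = 3, and hence tw(G) ≤ 3.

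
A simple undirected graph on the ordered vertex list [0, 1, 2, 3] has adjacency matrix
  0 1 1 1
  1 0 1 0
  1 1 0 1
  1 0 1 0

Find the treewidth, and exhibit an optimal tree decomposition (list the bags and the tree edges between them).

Every bag has size at most 3, so the width is 3 − 1 = 2 and tw(G) ≤ 2. Conversely, {0, 1, 2} is a clique of size 3, and the vertices of any clique must share a bag in every tree decomposition; so some bag has ≥ 3 vertices and tw(G) ≥ 2. Therefore the treewidth is 2.

Treewidth 2.
Bags: B1 = {0, 2, 3}  B2 = {0, 1, 2}
Tree: B1–B2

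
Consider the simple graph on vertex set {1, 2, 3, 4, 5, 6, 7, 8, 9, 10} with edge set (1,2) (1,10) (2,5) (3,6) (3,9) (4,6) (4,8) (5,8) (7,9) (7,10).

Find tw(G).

2

A width-2 tree decomposition is:
Bags: B1 = {4, 5, 8}  B2 = {2, 4, 5}  B3 = {1, 2, 4}  B4 = {1, 4, 10}  B5 = {4, 7, 10}  B6 = {4, 7, 9}  B7 = {3, 4, 9}  B8 = {3, 4, 6}
Tree: B1–B2, B2–B3, B3–B4, B4–B5, B5–B6, B6–B7, B7–B8
The largest bag has 3 vertices, giving width 2; this decomposition certifies tw(G) ≤ 2. The edges 4–8–5–2–1–10–7–9–3–6–4 form a cycle, so G is not a tree and its treewidth is at least 2. Hence tw(G) = 2 exactly.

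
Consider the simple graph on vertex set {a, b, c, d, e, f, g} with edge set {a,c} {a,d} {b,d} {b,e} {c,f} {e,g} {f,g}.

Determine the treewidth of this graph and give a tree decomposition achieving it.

Treewidth 2.
Bags: B1 = {e, f, g}  B2 = {c, e, f}  B3 = {a, c, e}  B4 = {a, d, e}  B5 = {b, d, e}
Tree: B1–B2, B2–B3, B3–B4, B4–B5

Each bag holds 3 vertices, so the decomposition has width 2, which upper-bounds the treewidth. Since e–g–f–c–a–d–b–e is a cycle in G, G is not acyclic. Forests are exactly the graphs of treewidth ≤ 1, so tw(G) ≥ 2. Combining the bounds, tw(G) = 2.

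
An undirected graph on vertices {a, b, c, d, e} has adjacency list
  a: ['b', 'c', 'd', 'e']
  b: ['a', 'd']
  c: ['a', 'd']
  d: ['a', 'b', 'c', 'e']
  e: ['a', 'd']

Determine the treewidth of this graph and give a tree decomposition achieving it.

Each bag holds 3 vertices, so the decomposition has width 2, which upper-bounds the treewidth. Conversely, {a, d, e} is a clique of size 3, and the vertices of any clique must share a bag in every tree decomposition; so some bag has ≥ 3 vertices and tw(G) ≥ 2. Combining the bounds, tw(G) = 2.

Treewidth 2.
One such decomposition:
Bags: B1 = {a, c, d}  B2 = {a, b, d}  B3 = {a, d, e}
Tree: B1–B2, B1–B3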